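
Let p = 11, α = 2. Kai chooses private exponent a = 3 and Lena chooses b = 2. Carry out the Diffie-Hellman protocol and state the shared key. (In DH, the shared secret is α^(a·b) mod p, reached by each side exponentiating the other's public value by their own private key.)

9

Kai sends A = α^a mod p = 2^3 mod 11.
2^1 ≡ 2 (mod 11)
2^2 = (2^1)^2 ≡ 2^2 = 4 ≡ 4 (mod 11)
2^3 = 2^2 · 2^1 ≡ 4 · 2 ≡ 8 (mod 11).
So A = 8. Lena then computes K = A^b mod p = 8^2 mod 11.
8^1 ≡ 8 (mod 11)
8^2 = (8^1)^2 ≡ 8^2 = 64 ≡ 9 (mod 11)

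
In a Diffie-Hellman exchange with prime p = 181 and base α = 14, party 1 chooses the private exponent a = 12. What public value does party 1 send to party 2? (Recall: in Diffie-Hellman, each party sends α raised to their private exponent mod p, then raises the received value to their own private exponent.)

114

Public value = 14^12 mod 181.
14^1 ≡ 14 (mod 181)
14^2 = (14^1)^2 ≡ 14^2 = 196 ≡ 15 (mod 181)
14^4 = (14^2)^2 ≡ 15^2 = 225 ≡ 44 (mod 181)
14^8 = (14^4)^2 ≡ 44^2 = 1936 ≡ 126 (mod 181)
14^12 = 14^8 · 14^4 ≡ 126 · 44 ≡ 114 (mod 181).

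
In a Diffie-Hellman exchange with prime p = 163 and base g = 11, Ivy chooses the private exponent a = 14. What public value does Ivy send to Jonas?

Public value = 11^{14} \pmod{163}.
11^1 ≡ 11 (mod 163)
11^2 = (11^1)^2 ≡ 11^2 = 121 ≡ 121 (mod 163)
11^4 = (11^2)^2 ≡ 121^2 = 14641 ≡ 134 (mod 163)
11^8 = (11^4)^2 ≡ 134^2 = 17956 ≡ 26 (mod 163)
11^14 = 11^8 · 11^4 · 11^2 ≡ 26 · 134 · 121 ≡ 46 (mod 163).

46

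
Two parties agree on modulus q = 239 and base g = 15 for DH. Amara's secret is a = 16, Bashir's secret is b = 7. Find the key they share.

216

Bashir sends B = g^b mod q = 15^7 mod 239.
15^1 ≡ 15 (mod 239)
15^2 = (15^1)^2 ≡ 15^2 = 225 ≡ 225 (mod 239)
15^4 = (15^2)^2 ≡ 225^2 = 50625 ≡ 196 (mod 239)
15^7 = 15^4 · 15^2 · 15^1 ≡ 196 · 225 · 15 ≡ 187 (mod 239).
So B = 187. Amara then computes K = B^a mod q = 187^16 mod 239.
187^1 ≡ 187 (mod 239)
187^2 = (187^1)^2 ≡ 187^2 = 34969 ≡ 75 (mod 239)
187^4 = (187^2)^2 ≡ 75^2 = 5625 ≡ 128 (mod 239)
187^8 = (187^4)^2 ≡ 128^2 = 16384 ≡ 132 (mod 239)
187^16 = (187^8)^2 ≡ 132^2 = 17424 ≡ 216 (mod 239)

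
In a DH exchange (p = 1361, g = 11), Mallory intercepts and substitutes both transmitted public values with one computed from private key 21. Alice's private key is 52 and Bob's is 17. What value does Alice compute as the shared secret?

379

Alice receives Mallory's public value M = 11^21 mod 1361 instead of the honest one.
11^1 ≡ 11 (mod 1361)
11^2 = (11^1)^2 ≡ 11^2 = 121 ≡ 121 (mod 1361)
11^4 = (11^2)^2 ≡ 121^2 = 14641 ≡ 1031 (mod 1361)
11^8 = (11^4)^2 ≡ 1031^2 = 1062961 ≡ 20 (mod 1361)
11^16 = (11^8)^2 ≡ 20^2 = 400 ≡ 400 (mod 1361)
11^21 = 11^16 · 11^4 · 11^1 ≡ 400 · 1031 · 11 ≡ 187 (mod 1361).
So M = 187. Alice computes K = M^52 mod 1361.
187^1 ≡ 187 (mod 1361)
187^2 = (187^1)^2 ≡ 187^2 = 34969 ≡ 944 (mod 1361)
187^4 = (187^2)^2 ≡ 944^2 = 891136 ≡ 1042 (mod 1361)
187^8 = (187^4)^2 ≡ 1042^2 = 1085764 ≡ 1047 (mod 1361)
187^16 = (187^8)^2 ≡ 1047^2 = 1096209 ≡ 604 (mod 1361)
187^32 = (187^16)^2 ≡ 604^2 = 364816 ≡ 68 (mod 1361)
187^52 = 187^32 · 187^16 · 187^4 ≡ 68 · 604 · 1042 ≡ 379 (mod 1361).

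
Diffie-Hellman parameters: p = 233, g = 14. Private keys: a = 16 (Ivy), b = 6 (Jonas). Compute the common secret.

Ivy sends A = g^a mod p = 14^16 mod 233.
14^1 ≡ 14 (mod 233)
14^2 = (14^1)^2 ≡ 14^2 = 196 ≡ 196 (mod 233)
14^4 = (14^2)^2 ≡ 196^2 = 38416 ≡ 204 (mod 233)
14^8 = (14^4)^2 ≡ 204^2 = 41616 ≡ 142 (mod 233)
14^16 = (14^8)^2 ≡ 142^2 = 20164 ≡ 126 (mod 233)
So A = 126. Jonas then computes K = A^b mod p = 126^6 mod 233.
126^1 ≡ 126 (mod 233)
126^2 = (126^1)^2 ≡ 126^2 = 15876 ≡ 32 (mod 233)
126^4 = (126^2)^2 ≡ 32^2 = 1024 ≡ 92 (mod 233)
126^6 = 126^4 · 126^2 ≡ 92 · 32 ≡ 148 (mod 233).

148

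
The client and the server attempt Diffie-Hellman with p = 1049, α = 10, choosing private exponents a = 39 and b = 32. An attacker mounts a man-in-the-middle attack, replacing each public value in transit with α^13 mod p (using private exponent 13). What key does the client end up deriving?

The client receives an attacker's public value M = 10^13 mod 1049 instead of the honest one.
10^1 ≡ 10 (mod 1049)
10^2 = (10^1)^2 ≡ 10^2 = 100 ≡ 100 (mod 1049)
10^4 = (10^2)^2 ≡ 100^2 = 10000 ≡ 559 (mod 1049)
10^8 = (10^4)^2 ≡ 559^2 = 312481 ≡ 928 (mod 1049)
10^13 = 10^8 · 10^4 · 10^1 ≡ 928 · 559 · 10 ≡ 215 (mod 1049).
So M = 215. The client computes K = M^39 mod 1049.
215^1 ≡ 215 (mod 1049)
215^2 = (215^1)^2 ≡ 215^2 = 46225 ≡ 69 (mod 1049)
215^4 = (215^2)^2 ≡ 69^2 = 4761 ≡ 565 (mod 1049)
215^8 = (215^4)^2 ≡ 565^2 = 319225 ≡ 329 (mod 1049)
215^16 = (215^8)^2 ≡ 329^2 = 108241 ≡ 194 (mod 1049)
215^32 = (215^16)^2 ≡ 194^2 = 37636 ≡ 921 (mod 1049)
215^39 = 215^32 · 215^4 · 215^2 · 215^1 ≡ 921 · 565 · 69 · 215 ≡ 697 (mod 1049).

697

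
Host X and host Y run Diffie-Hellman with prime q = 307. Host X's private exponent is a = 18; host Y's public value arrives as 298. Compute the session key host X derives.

9

Shared key K = 298^18 mod 307.
298^1 ≡ 298 (mod 307)
298^2 = (298^1)^2 ≡ 298^2 = 88804 ≡ 81 (mod 307)
298^4 = (298^2)^2 ≡ 81^2 = 6561 ≡ 114 (mod 307)
298^8 = (298^4)^2 ≡ 114^2 = 12996 ≡ 102 (mod 307)
298^16 = (298^8)^2 ≡ 102^2 = 10404 ≡ 273 (mod 307)
298^18 = 298^16 · 298^2 ≡ 273 · 81 ≡ 9 (mod 307).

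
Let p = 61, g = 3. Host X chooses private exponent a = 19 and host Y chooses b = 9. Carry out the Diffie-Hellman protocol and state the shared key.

Host X sends A = g^a mod p = 3^19 mod 61.
3^1 ≡ 3 (mod 61)
3^2 = (3^1)^2 ≡ 3^2 = 9 ≡ 9 (mod 61)
3^4 = (3^2)^2 ≡ 9^2 = 81 ≡ 20 (mod 61)
3^8 = (3^4)^2 ≡ 20^2 = 400 ≡ 34 (mod 61)
3^16 = (3^8)^2 ≡ 34^2 = 1156 ≡ 58 (mod 61)
3^19 = 3^16 · 3^2 · 3^1 ≡ 58 · 9 · 3 ≡ 41 (mod 61).
So A = 41. Host Y then computes K = A^b mod p = 41^9 mod 61.
41^1 ≡ 41 (mod 61)
41^2 = (41^1)^2 ≡ 41^2 = 1681 ≡ 34 (mod 61)
41^4 = (41^2)^2 ≡ 34^2 = 1156 ≡ 58 (mod 61)
41^8 = (41^4)^2 ≡ 58^2 = 3364 ≡ 9 (mod 61)
41^9 = 41^8 · 41^1 ≡ 9 · 41 ≡ 3 (mod 61).

3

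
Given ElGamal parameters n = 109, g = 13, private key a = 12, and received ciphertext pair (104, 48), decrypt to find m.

26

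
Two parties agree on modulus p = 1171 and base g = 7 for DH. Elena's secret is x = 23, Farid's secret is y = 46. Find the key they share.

758

Farid sends B = g^y mod p = 7^46 mod 1171.
7^1 ≡ 7 (mod 1171)
7^2 = (7^1)^2 ≡ 7^2 = 49 ≡ 49 (mod 1171)
7^4 = (7^2)^2 ≡ 49^2 = 2401 ≡ 59 (mod 1171)
7^8 = (7^4)^2 ≡ 59^2 = 3481 ≡ 1139 (mod 1171)
7^16 = (7^8)^2 ≡ 1139^2 = 1297321 ≡ 1024 (mod 1171)
7^32 = (7^16)^2 ≡ 1024^2 = 1048576 ≡ 531 (mod 1171)
7^46 = 7^32 · 7^8 · 7^4 · 7^2 ≡ 531 · 1139 · 59 · 49 ≡ 749 (mod 1171).
So B = 749. Elena then computes K = B^x mod p = 749^23 mod 1171.
749^1 ≡ 749 (mod 1171)
749^2 = (749^1)^2 ≡ 749^2 = 561001 ≡ 92 (mod 1171)
749^4 = (749^2)^2 ≡ 92^2 = 8464 ≡ 267 (mod 1171)
749^8 = (749^4)^2 ≡ 267^2 = 71289 ≡ 1029 (mod 1171)
749^16 = (749^8)^2 ≡ 1029^2 = 1058841 ≡ 257 (mod 1171)
749^23 = 749^16 · 749^4 · 749^2 · 749^1 ≡ 257 · 267 · 92 · 749 ≡ 758 (mod 1171).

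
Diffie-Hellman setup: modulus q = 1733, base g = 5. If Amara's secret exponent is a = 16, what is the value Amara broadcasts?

1294

Public value = 5^16 mod 1733.
5^1 ≡ 5 (mod 1733)
5^2 = (5^1)^2 ≡ 5^2 = 25 ≡ 25 (mod 1733)
5^4 = (5^2)^2 ≡ 25^2 = 625 ≡ 625 (mod 1733)
5^8 = (5^4)^2 ≡ 625^2 = 390625 ≡ 700 (mod 1733)
5^16 = (5^8)^2 ≡ 700^2 = 490000 ≡ 1294 (mod 1733)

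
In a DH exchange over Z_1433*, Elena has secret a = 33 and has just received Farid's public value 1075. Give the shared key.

Shared key K = 1075^33 mod 1433.
1075^1 ≡ 1075 (mod 1433)
1075^2 = (1075^1)^2 ≡ 1075^2 = 1155625 ≡ 627 (mod 1433)
1075^4 = (1075^2)^2 ≡ 627^2 = 393129 ≡ 487 (mod 1433)
1075^8 = (1075^4)^2 ≡ 487^2 = 237169 ≡ 724 (mod 1433)
1075^16 = (1075^8)^2 ≡ 724^2 = 524176 ≡ 1131 (mod 1433)
1075^32 = (1075^16)^2 ≡ 1131^2 = 1279161 ≡ 925 (mod 1433)
1075^33 = 1075^32 · 1075^1 ≡ 925 · 1075 ≡ 1306 (mod 1433).

1306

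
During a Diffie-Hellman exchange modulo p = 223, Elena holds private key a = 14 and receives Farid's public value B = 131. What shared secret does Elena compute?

212

Shared key K = 131^14 mod 223.
131^1 ≡ 131 (mod 223)
131^2 = (131^1)^2 ≡ 131^2 = 17161 ≡ 213 (mod 223)
131^4 = (131^2)^2 ≡ 213^2 = 45369 ≡ 100 (mod 223)
131^8 = (131^4)^2 ≡ 100^2 = 10000 ≡ 188 (mod 223)
131^14 = 131^8 · 131^4 · 131^2 ≡ 188 · 100 · 213 ≡ 212 (mod 223).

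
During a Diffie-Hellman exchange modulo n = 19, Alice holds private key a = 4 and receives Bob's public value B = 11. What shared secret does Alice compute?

11

Shared key K = 11^4 mod 19.
11^1 ≡ 11 (mod 19)
11^2 = (11^1)^2 ≡ 11^2 = 121 ≡ 7 (mod 19)
11^4 = (11^2)^2 ≡ 7^2 = 49 ≡ 11 (mod 19)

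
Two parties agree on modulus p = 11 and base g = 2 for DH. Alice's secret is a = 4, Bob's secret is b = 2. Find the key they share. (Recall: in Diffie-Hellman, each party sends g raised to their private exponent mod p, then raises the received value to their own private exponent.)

3

Alice sends A = g^a mod p = 2^4 mod 11.
2^1 ≡ 2 (mod 11)
2^2 = (2^1)^2 ≡ 2^2 = 4 ≡ 4 (mod 11)
2^4 = (2^2)^2 ≡ 4^2 = 16 ≡ 5 (mod 11)
So A = 5. Bob then computes K = A^b mod p = 5^2 mod 11.
5^1 ≡ 5 (mod 11)
5^2 = (5^1)^2 ≡ 5^2 = 25 ≡ 3 (mod 11)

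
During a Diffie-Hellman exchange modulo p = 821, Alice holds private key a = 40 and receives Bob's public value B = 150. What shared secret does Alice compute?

426

Shared key K = 150^40 mod 821.
150^1 ≡ 150 (mod 821)
150^2 = (150^1)^2 ≡ 150^2 = 22500 ≡ 333 (mod 821)
150^4 = (150^2)^2 ≡ 333^2 = 110889 ≡ 54 (mod 821)
150^8 = (150^4)^2 ≡ 54^2 = 2916 ≡ 453 (mod 821)
150^16 = (150^8)^2 ≡ 453^2 = 205209 ≡ 780 (mod 821)
150^32 = (150^16)^2 ≡ 780^2 = 608400 ≡ 39 (mod 821)
150^40 = 150^32 · 150^8 ≡ 39 · 453 ≡ 426 (mod 821).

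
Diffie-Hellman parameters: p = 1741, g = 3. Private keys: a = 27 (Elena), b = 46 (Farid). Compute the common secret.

Farid sends B = g^b mod p = 3^46 mod 1741.
3^1 ≡ 3 (mod 1741)
3^2 = (3^1)^2 ≡ 3^2 = 9 ≡ 9 (mod 1741)
3^4 = (3^2)^2 ≡ 9^2 = 81 ≡ 81 (mod 1741)
3^8 = (3^4)^2 ≡ 81^2 = 6561 ≡ 1338 (mod 1741)
3^16 = (3^8)^2 ≡ 1338^2 = 1790244 ≡ 496 (mod 1741)
3^32 = (3^16)^2 ≡ 496^2 = 246016 ≡ 535 (mod 1741)
3^46 = 3^32 · 3^8 · 3^4 · 3^2 ≡ 535 · 1338 · 81 · 9 ≡ 1435 (mod 1741).
So B = 1435. Elena then computes K = B^a mod p = 1435^27 mod 1741.
1435^1 ≡ 1435 (mod 1741)
1435^2 = (1435^1)^2 ≡ 1435^2 = 2059225 ≡ 1363 (mod 1741)
1435^4 = (1435^2)^2 ≡ 1363^2 = 1857769 ≡ 122 (mod 1741)
1435^8 = (1435^4)^2 ≡ 122^2 = 14884 ≡ 956 (mod 1741)
1435^16 = (1435^8)^2 ≡ 956^2 = 913936 ≡ 1652 (mod 1741)
1435^27 = 1435^16 · 1435^8 · 1435^2 · 1435^1 ≡ 1652 · 956 · 1363 · 1435 ≡ 832 (mod 1741).

832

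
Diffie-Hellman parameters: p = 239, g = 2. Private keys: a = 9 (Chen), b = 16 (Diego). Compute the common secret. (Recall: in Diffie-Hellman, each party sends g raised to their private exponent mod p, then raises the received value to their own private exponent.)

27

Diego sends B = g^b mod p = 2^16 mod 239.
2^1 ≡ 2 (mod 239)
2^2 = (2^1)^2 ≡ 2^2 = 4 ≡ 4 (mod 239)
2^4 = (2^2)^2 ≡ 4^2 = 16 ≡ 16 (mod 239)
2^8 = (2^4)^2 ≡ 16^2 = 256 ≡ 17 (mod 239)
2^16 = (2^8)^2 ≡ 17^2 = 289 ≡ 50 (mod 239)
So B = 50. Chen then computes K = B^a mod p = 50^9 mod 239.
50^1 ≡ 50 (mod 239)
50^2 = (50^1)^2 ≡ 50^2 = 2500 ≡ 110 (mod 239)
50^4 = (50^2)^2 ≡ 110^2 = 12100 ≡ 150 (mod 239)
50^8 = (50^4)^2 ≡ 150^2 = 22500 ≡ 34 (mod 239)
50^9 = 50^8 · 50^1 ≡ 34 · 50 ≡ 27 (mod 239).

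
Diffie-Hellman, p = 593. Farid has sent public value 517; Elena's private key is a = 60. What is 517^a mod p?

Shared key K = 517^60 mod 593.
517^1 ≡ 517 (mod 593)
517^2 = (517^1)^2 ≡ 517^2 = 267289 ≡ 439 (mod 593)
517^4 = (517^2)^2 ≡ 439^2 = 192721 ≡ 589 (mod 593)
517^8 = (517^4)^2 ≡ 589^2 = 346921 ≡ 16 (mod 593)
517^16 = (517^8)^2 ≡ 16^2 = 256 ≡ 256 (mod 593)
517^32 = (517^16)^2 ≡ 256^2 = 65536 ≡ 306 (mod 593)
517^60 = 517^32 · 517^16 · 517^8 · 517^4 ≡ 306 · 256 · 16 · 589 ≡ 311 (mod 593).

311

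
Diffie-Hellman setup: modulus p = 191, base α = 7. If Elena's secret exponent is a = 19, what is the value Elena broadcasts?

82

Public value = 7^19 mod 191.
7^1 ≡ 7 (mod 191)
7^2 = (7^1)^2 ≡ 7^2 = 49 ≡ 49 (mod 191)
7^4 = (7^2)^2 ≡ 49^2 = 2401 ≡ 109 (mod 191)
7^8 = (7^4)^2 ≡ 109^2 = 11881 ≡ 39 (mod 191)
7^16 = (7^8)^2 ≡ 39^2 = 1521 ≡ 184 (mod 191)
7^19 = 7^16 · 7^2 · 7^1 ≡ 184 · 49 · 7 ≡ 82 (mod 191).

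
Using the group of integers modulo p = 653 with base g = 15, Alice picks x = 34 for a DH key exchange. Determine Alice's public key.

Public value = 15^34 mod 653.
15^1 ≡ 15 (mod 653)
15^2 = (15^1)^2 ≡ 15^2 = 225 ≡ 225 (mod 653)
15^4 = (15^2)^2 ≡ 225^2 = 50625 ≡ 344 (mod 653)
15^8 = (15^4)^2 ≡ 344^2 = 118336 ≡ 143 (mod 653)
15^16 = (15^8)^2 ≡ 143^2 = 20449 ≡ 206 (mod 653)
15^32 = (15^16)^2 ≡ 206^2 = 42436 ≡ 644 (mod 653)
15^34 = 15^32 · 15^2 ≡ 644 · 225 ≡ 587 (mod 653).

587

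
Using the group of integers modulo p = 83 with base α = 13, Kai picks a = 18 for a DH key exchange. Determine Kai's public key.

Public value = 13^18 (mod 83).
13^1 ≡ 13 (mod 83)
13^2 = (13^1)^2 ≡ 13^2 = 169 ≡ 3 (mod 83)
13^4 = (13^2)^2 ≡ 3^2 = 9 ≡ 9 (mod 83)
13^8 = (13^4)^2 ≡ 9^2 = 81 ≡ 81 (mod 83)
13^16 = (13^8)^2 ≡ 81^2 = 6561 ≡ 4 (mod 83)
13^18 = 13^16 · 13^2 ≡ 4 · 3 ≡ 12 (mod 83).

12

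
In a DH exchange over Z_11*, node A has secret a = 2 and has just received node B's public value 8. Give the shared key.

Shared key K = 8^2 mod 11.
8^1 ≡ 8 (mod 11)
8^2 = (8^1)^2 ≡ 8^2 = 64 ≡ 9 (mod 11)

9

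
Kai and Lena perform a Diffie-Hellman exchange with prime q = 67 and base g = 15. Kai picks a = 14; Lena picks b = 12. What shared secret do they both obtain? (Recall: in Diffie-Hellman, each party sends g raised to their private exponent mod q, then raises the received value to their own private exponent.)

Lena sends B = g^b mod q = 15^12 mod 67.
15^1 ≡ 15 (mod 67)
15^2 = (15^1)^2 ≡ 15^2 = 225 ≡ 24 (mod 67)
15^4 = (15^2)^2 ≡ 24^2 = 576 ≡ 40 (mod 67)
15^8 = (15^4)^2 ≡ 40^2 = 1600 ≡ 59 (mod 67)
15^12 = 15^8 · 15^4 ≡ 59 · 40 ≡ 15 (mod 67).
So B = 15. Kai then computes K = B^a mod q = 15^14 mod 67.
15^1 ≡ 15 (mod 67)
15^2 = (15^1)^2 ≡ 15^2 = 225 ≡ 24 (mod 67)
15^4 = (15^2)^2 ≡ 24^2 = 576 ≡ 40 (mod 67)
15^8 = (15^4)^2 ≡ 40^2 = 1600 ≡ 59 (mod 67)
15^14 = 15^8 · 15^4 · 15^2 ≡ 59 · 40 · 24 ≡ 25 (mod 67).

25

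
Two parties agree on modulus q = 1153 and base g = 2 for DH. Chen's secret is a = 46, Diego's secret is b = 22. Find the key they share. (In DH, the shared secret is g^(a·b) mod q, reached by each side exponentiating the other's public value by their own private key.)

1137

Chen sends A = g^a mod q = 2^46 mod 1153.
2^1 ≡ 2 (mod 1153)
2^2 = (2^1)^2 ≡ 2^2 = 4 ≡ 4 (mod 1153)
2^4 = (2^2)^2 ≡ 4^2 = 16 ≡ 16 (mod 1153)
2^8 = (2^4)^2 ≡ 16^2 = 256 ≡ 256 (mod 1153)
2^16 = (2^8)^2 ≡ 256^2 = 65536 ≡ 968 (mod 1153)
2^32 = (2^16)^2 ≡ 968^2 = 937024 ≡ 788 (mod 1153)
2^46 = 2^32 · 2^8 · 2^4 · 2^2 ≡ 788 · 256 · 16 · 4 ≡ 451 (mod 1153).
So A = 451. Diego then computes K = A^b mod q = 451^22 mod 1153.
451^1 ≡ 451 (mod 1153)
451^2 = (451^1)^2 ≡ 451^2 = 203401 ≡ 473 (mod 1153)
451^4 = (451^2)^2 ≡ 473^2 = 223729 ≡ 47 (mod 1153)
451^8 = (451^4)^2 ≡ 47^2 = 2209 ≡ 1056 (mod 1153)
451^16 = (451^8)^2 ≡ 1056^2 = 1115136 ≡ 185 (mod 1153)
451^22 = 451^16 · 451^4 · 451^2 ≡ 185 · 47 · 473 ≡ 1137 (mod 1153).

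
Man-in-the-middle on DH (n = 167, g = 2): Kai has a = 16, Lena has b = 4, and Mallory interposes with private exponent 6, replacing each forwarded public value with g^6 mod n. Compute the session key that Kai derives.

9

Kai receives Mallory's public value M = 2^6 mod 167 instead of the honest one.
2^1 ≡ 2 (mod 167)
2^2 = (2^1)^2 ≡ 2^2 = 4 ≡ 4 (mod 167)
2^4 = (2^2)^2 ≡ 4^2 = 16 ≡ 16 (mod 167)
2^6 = 2^4 · 2^2 ≡ 16 · 4 ≡ 64 (mod 167).
So M = 64. Kai computes K = M^16 mod 167.
64^1 ≡ 64 (mod 167)
64^2 = (64^1)^2 ≡ 64^2 = 4096 ≡ 88 (mod 167)
64^4 = (64^2)^2 ≡ 88^2 = 7744 ≡ 62 (mod 167)
64^8 = (64^4)^2 ≡ 62^2 = 3844 ≡ 3 (mod 167)
64^16 = (64^8)^2 ≡ 3^2 = 9 ≡ 9 (mod 167)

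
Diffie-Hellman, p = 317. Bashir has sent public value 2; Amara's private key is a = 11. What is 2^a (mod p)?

Shared key K = 2^11 mod 317.
2^1 ≡ 2 (mod 317)
2^2 = (2^1)^2 ≡ 2^2 = 4 ≡ 4 (mod 317)
2^4 = (2^2)^2 ≡ 4^2 = 16 ≡ 16 (mod 317)
2^8 = (2^4)^2 ≡ 16^2 = 256 ≡ 256 (mod 317)
2^11 = 2^8 · 2^2 · 2^1 ≡ 256 · 4 · 2 ≡ 146 (mod 317).

146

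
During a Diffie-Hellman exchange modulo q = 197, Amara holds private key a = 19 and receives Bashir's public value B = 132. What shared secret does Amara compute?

Shared key K = 132^19 mod 197.
132^1 ≡ 132 (mod 197)
132^2 = (132^1)^2 ≡ 132^2 = 17424 ≡ 88 (mod 197)
132^4 = (132^2)^2 ≡ 88^2 = 7744 ≡ 61 (mod 197)
132^8 = (132^4)^2 ≡ 61^2 = 3721 ≡ 175 (mod 197)
132^16 = (132^8)^2 ≡ 175^2 = 30625 ≡ 90 (mod 197)
132^19 = 132^16 · 132^2 · 132^1 ≡ 90 · 88 · 132 ≡ 158 (mod 197).

158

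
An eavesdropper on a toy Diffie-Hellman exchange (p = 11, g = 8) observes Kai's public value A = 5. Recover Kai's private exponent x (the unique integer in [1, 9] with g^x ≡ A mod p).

8

Try successive powers of 8 modulo 11:
8^1 ≡ 8
8^2 ≡ 9
8^3 ≡ 6
8^4 ≡ 4
8^5 ≡ 10
8^6 ≡ 3
8^7 ≡ 2
8^8 ≡ 5
Found: x = 8.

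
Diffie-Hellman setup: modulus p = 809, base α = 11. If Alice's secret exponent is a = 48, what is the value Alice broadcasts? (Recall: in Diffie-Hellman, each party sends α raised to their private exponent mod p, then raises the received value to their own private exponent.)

468

Public value = 11^48 (mod 809).
11^1 ≡ 11 (mod 809)
11^2 = (11^1)^2 ≡ 11^2 = 121 ≡ 121 (mod 809)
11^4 = (11^2)^2 ≡ 121^2 = 14641 ≡ 79 (mod 809)
11^8 = (11^4)^2 ≡ 79^2 = 6241 ≡ 578 (mod 809)
11^16 = (11^8)^2 ≡ 578^2 = 334084 ≡ 776 (mod 809)
11^32 = (11^16)^2 ≡ 776^2 = 602176 ≡ 280 (mod 809)
11^48 = 11^32 · 11^16 ≡ 280 · 776 ≡ 468 (mod 809).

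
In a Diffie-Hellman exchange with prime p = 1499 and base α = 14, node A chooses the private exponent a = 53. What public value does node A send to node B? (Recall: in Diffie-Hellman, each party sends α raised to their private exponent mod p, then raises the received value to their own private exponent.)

935

Public value = 14^53 (mod 1499).
14^1 ≡ 14 (mod 1499)
14^2 = (14^1)^2 ≡ 14^2 = 196 ≡ 196 (mod 1499)
14^4 = (14^2)^2 ≡ 196^2 = 38416 ≡ 941 (mod 1499)
14^8 = (14^4)^2 ≡ 941^2 = 885481 ≡ 1071 (mod 1499)
14^16 = (14^8)^2 ≡ 1071^2 = 1147041 ≡ 306 (mod 1499)
14^32 = (14^16)^2 ≡ 306^2 = 93636 ≡ 698 (mod 1499)
14^53 = 14^32 · 14^16 · 14^4 · 14^1 ≡ 698 · 306 · 941 · 14 ≡ 935 (mod 1499).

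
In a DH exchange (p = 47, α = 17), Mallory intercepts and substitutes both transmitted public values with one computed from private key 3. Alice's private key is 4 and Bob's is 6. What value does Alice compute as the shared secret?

Alice receives Mallory's public value M = 17^3 mod 47 instead of the honest one.
17^1 ≡ 17 (mod 47)
17^2 = (17^1)^2 ≡ 17^2 = 289 ≡ 7 (mod 47)
17^3 = 17^2 · 17^1 ≡ 7 · 17 ≡ 25 (mod 47).
So M = 25. Alice computes K = M^4 mod 47.
25^1 ≡ 25 (mod 47)
25^2 = (25^1)^2 ≡ 25^2 = 625 ≡ 14 (mod 47)
25^4 = (25^2)^2 ≡ 14^2 = 196 ≡ 8 (mod 47)

8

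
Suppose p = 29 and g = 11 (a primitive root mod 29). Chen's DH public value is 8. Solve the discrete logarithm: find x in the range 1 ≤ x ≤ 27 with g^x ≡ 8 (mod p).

27

Try successive powers of 11 modulo 29:
11^1 ≡ 11
11^2 ≡ 5
11^3 ≡ 26
11^4 ≡ 25
11^5 ≡ 14
11^6 ≡ 9
11^7 ≡ 12
11^8 ≡ 16
11^9 ≡ 2
11^10 ≡ 22
11^11 ≡ 10
11^12 ≡ 23
11^13 ≡ 21
11^14 ≡ 28
11^15 ≡ 18
11^16 ≡ 24
11^17 ≡ 3
11^18 ≡ 4
11^19 ≡ 15
11^20 ≡ 20
11^21 ≡ 17
11^22 ≡ 13
11^23 ≡ 27
11^24 ≡ 7
11^25 ≡ 19
11^26 ≡ 6
11^27 ≡ 8
Found: x = 27.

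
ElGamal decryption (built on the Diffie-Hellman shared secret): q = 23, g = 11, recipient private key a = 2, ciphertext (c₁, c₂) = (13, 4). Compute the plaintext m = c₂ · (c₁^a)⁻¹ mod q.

12

Shared mask s = c₁^a mod q = 13^2 mod 23.
13^1 ≡ 13 (mod 23)
13^2 = (13^1)^2 ≡ 13^2 = 169 ≡ 8 (mod 23)
So s = 8; s⁻¹ ≡ 3 (mod 23).
m = c₂ · s⁻¹ mod 23 = 4 · 3 mod 23 = 12.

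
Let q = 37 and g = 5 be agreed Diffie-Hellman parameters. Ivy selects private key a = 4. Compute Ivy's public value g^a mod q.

33

Public value = 5^4 mod 37.
5^1 ≡ 5 (mod 37)
5^2 = (5^1)^2 ≡ 5^2 = 25 ≡ 25 (mod 37)
5^4 = (5^2)^2 ≡ 25^2 = 625 ≡ 33 (mod 37)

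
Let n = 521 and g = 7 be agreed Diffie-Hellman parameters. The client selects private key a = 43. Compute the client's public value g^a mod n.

257

Public value = 7^43 mod 521.
7^1 ≡ 7 (mod 521)
7^2 = (7^1)^2 ≡ 7^2 = 49 ≡ 49 (mod 521)
7^4 = (7^2)^2 ≡ 49^2 = 2401 ≡ 317 (mod 521)
7^8 = (7^4)^2 ≡ 317^2 = 100489 ≡ 457 (mod 521)
7^16 = (7^8)^2 ≡ 457^2 = 208849 ≡ 449 (mod 521)
7^32 = (7^16)^2 ≡ 449^2 = 201601 ≡ 495 (mod 521)
7^43 = 7^32 · 7^8 · 7^2 · 7^1 ≡ 495 · 457 · 49 · 7 ≡ 257 (mod 521).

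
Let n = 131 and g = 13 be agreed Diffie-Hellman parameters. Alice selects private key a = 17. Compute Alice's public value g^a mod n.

Public value = 13^17 mod 131.
13^1 ≡ 13 (mod 131)
13^2 = (13^1)^2 ≡ 13^2 = 169 ≡ 38 (mod 131)
13^4 = (13^2)^2 ≡ 38^2 = 1444 ≡ 3 (mod 131)
13^8 = (13^4)^2 ≡ 3^2 = 9 ≡ 9 (mod 131)
13^16 = (13^8)^2 ≡ 9^2 = 81 ≡ 81 (mod 131)
13^17 = 13^16 · 13^1 ≡ 81 · 13 ≡ 5 (mod 131).

5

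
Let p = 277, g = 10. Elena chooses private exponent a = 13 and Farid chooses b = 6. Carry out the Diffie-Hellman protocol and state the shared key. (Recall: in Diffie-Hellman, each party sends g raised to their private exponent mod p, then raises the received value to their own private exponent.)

84

Farid sends B = g^b mod p = 10^6 mod 277.
10^1 ≡ 10 (mod 277)
10^2 = (10^1)^2 ≡ 10^2 = 100 ≡ 100 (mod 277)
10^4 = (10^2)^2 ≡ 100^2 = 10000 ≡ 28 (mod 277)
10^6 = 10^4 · 10^2 ≡ 28 · 100 ≡ 30 (mod 277).
So B = 30. Elena then computes K = B^a mod p = 30^13 mod 277.
30^1 ≡ 30 (mod 277)
30^2 = (30^1)^2 ≡ 30^2 = 900 ≡ 69 (mod 277)
30^4 = (30^2)^2 ≡ 69^2 = 4761 ≡ 52 (mod 277)
30^8 = (30^4)^2 ≡ 52^2 = 2704 ≡ 211 (mod 277)
30^13 = 30^8 · 30^4 · 30^1 ≡ 211 · 52 · 30 ≡ 84 (mod 277).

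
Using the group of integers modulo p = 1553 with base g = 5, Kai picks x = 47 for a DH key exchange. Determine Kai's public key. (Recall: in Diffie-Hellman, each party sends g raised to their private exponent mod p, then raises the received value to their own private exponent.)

Public value = 5^47 mod 1553.
5^1 ≡ 5 (mod 1553)
5^2 = (5^1)^2 ≡ 5^2 = 25 ≡ 25 (mod 1553)
5^4 = (5^2)^2 ≡ 25^2 = 625 ≡ 625 (mod 1553)
5^8 = (5^4)^2 ≡ 625^2 = 390625 ≡ 822 (mod 1553)
5^16 = (5^8)^2 ≡ 822^2 = 675684 ≡ 129 (mod 1553)
5^32 = (5^16)^2 ≡ 129^2 = 16641 ≡ 1111 (mod 1553)
5^47 = 5^32 · 5^8 · 5^4 · 5^2 · 5^1 ≡ 1111 · 822 · 625 · 25 · 5 ≡ 1331 (mod 1553).

1331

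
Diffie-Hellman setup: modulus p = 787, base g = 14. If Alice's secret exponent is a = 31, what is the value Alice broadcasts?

Public value = 14^31 mod 787.
14^1 ≡ 14 (mod 787)
14^2 = (14^1)^2 ≡ 14^2 = 196 ≡ 196 (mod 787)
14^4 = (14^2)^2 ≡ 196^2 = 38416 ≡ 640 (mod 787)
14^8 = (14^4)^2 ≡ 640^2 = 409600 ≡ 360 (mod 787)
14^16 = (14^8)^2 ≡ 360^2 = 129600 ≡ 532 (mod 787)
14^31 = 14^16 · 14^8 · 14^4 · 14^2 · 14^1 ≡ 532 · 360 · 640 · 196 · 14 ≡ 541 (mod 787).

541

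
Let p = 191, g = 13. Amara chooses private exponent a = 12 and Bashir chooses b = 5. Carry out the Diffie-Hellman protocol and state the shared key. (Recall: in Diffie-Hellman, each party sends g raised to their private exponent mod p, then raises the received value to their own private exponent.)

Amara sends A = g^a mod p = 13^12 mod 191.
13^1 ≡ 13 (mod 191)
13^2 = (13^1)^2 ≡ 13^2 = 169 ≡ 169 (mod 191)
13^4 = (13^2)^2 ≡ 169^2 = 28561 ≡ 102 (mod 191)
13^8 = (13^4)^2 ≡ 102^2 = 10404 ≡ 90 (mod 191)
13^12 = 13^8 · 13^4 ≡ 90 · 102 ≡ 12 (mod 191).
So A = 12. Bashir then computes K = A^b mod p = 12^5 mod 191.
12^1 ≡ 12 (mod 191)
12^2 = (12^1)^2 ≡ 12^2 = 144 ≡ 144 (mod 191)
12^4 = (12^2)^2 ≡ 144^2 = 20736 ≡ 108 (mod 191)
12^5 = 12^4 · 12^1 ≡ 108 · 12 ≡ 150 (mod 191).

150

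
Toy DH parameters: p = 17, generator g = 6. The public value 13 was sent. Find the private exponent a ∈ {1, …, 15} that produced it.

12

Try successive powers of 6 modulo 17:
6^1 ≡ 6
6^2 ≡ 2
6^3 ≡ 12
6^4 ≡ 4
6^5 ≡ 7
6^6 ≡ 8
6^7 ≡ 14
6^8 ≡ 16
6^9 ≡ 11
6^10 ≡ 15
6^11 ≡ 5
6^12 ≡ 13
Found: a = 12.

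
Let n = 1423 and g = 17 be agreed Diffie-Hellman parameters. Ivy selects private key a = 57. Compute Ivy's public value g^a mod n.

Public value = 17^57 mod 1423.
17^1 ≡ 17 (mod 1423)
17^2 = (17^1)^2 ≡ 17^2 = 289 ≡ 289 (mod 1423)
17^4 = (17^2)^2 ≡ 289^2 = 83521 ≡ 987 (mod 1423)
17^8 = (17^4)^2 ≡ 987^2 = 974169 ≡ 837 (mod 1423)
17^16 = (17^8)^2 ≡ 837^2 = 700569 ≡ 453 (mod 1423)
17^32 = (17^16)^2 ≡ 453^2 = 205209 ≡ 297 (mod 1423)
17^57 = 17^32 · 17^16 · 17^8 · 17^1 ≡ 297 · 453 · 837 · 17 ≡ 644 (mod 1423).

644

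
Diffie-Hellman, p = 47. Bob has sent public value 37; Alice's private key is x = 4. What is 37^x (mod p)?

36

Shared key K = 37^4 mod 47.
37^1 ≡ 37 (mod 47)
37^2 = (37^1)^2 ≡ 37^2 = 1369 ≡ 6 (mod 47)
37^4 = (37^2)^2 ≡ 6^2 = 36 ≡ 36 (mod 47)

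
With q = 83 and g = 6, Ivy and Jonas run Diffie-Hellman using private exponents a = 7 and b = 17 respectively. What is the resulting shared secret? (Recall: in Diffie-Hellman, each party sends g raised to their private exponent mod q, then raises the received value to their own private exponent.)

Jonas sends B = g^b mod q = 6^17 mod 83.
6^1 ≡ 6 (mod 83)
6^2 = (6^1)^2 ≡ 6^2 = 36 ≡ 36 (mod 83)
6^4 = (6^2)^2 ≡ 36^2 = 1296 ≡ 51 (mod 83)
6^8 = (6^4)^2 ≡ 51^2 = 2601 ≡ 28 (mod 83)
6^16 = (6^8)^2 ≡ 28^2 = 784 ≡ 37 (mod 83)
6^17 = 6^16 · 6^1 ≡ 37 · 6 ≡ 56 (mod 83).
So B = 56. Ivy then computes K = B^a mod q = 56^7 mod 83.
56^1 ≡ 56 (mod 83)
56^2 = (56^1)^2 ≡ 56^2 = 3136 ≡ 65 (mod 83)
56^4 = (56^2)^2 ≡ 65^2 = 4225 ≡ 75 (mod 83)
56^7 = 56^4 · 56^2 · 56^1 ≡ 75 · 65 · 56 ≡ 13 (mod 83).

13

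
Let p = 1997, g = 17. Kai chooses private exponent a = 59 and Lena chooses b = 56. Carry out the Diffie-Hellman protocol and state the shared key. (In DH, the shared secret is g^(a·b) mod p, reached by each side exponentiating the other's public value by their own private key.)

Lena sends B = g^b mod p = 17^56 mod 1997.
17^1 ≡ 17 (mod 1997)
17^2 = (17^1)^2 ≡ 17^2 = 289 ≡ 289 (mod 1997)
17^4 = (17^2)^2 ≡ 289^2 = 83521 ≡ 1644 (mod 1997)
17^8 = (17^4)^2 ≡ 1644^2 = 2702736 ≡ 795 (mod 1997)
17^16 = (17^8)^2 ≡ 795^2 = 632025 ≡ 973 (mod 1997)
17^32 = (17^16)^2 ≡ 973^2 = 946729 ≡ 151 (mod 1997)
17^56 = 17^32 · 17^16 · 17^8 ≡ 151 · 973 · 795 ≡ 1252 (mod 1997).
So B = 1252. Kai then computes K = B^a mod p = 1252^59 mod 1997.
1252^1 ≡ 1252 (mod 1997)
1252^2 = (1252^1)^2 ≡ 1252^2 = 1567504 ≡ 1856 (mod 1997)
1252^4 = (1252^2)^2 ≡ 1856^2 = 3444736 ≡ 1908 (mod 1997)
1252^8 = (1252^4)^2 ≡ 1908^2 = 3640464 ≡ 1930 (mod 1997)
1252^16 = (1252^8)^2 ≡ 1930^2 = 3724900 ≡ 495 (mod 1997)
1252^32 = (1252^16)^2 ≡ 495^2 = 245025 ≡ 1391 (mod 1997)
1252^59 = 1252^32 · 1252^16 · 1252^8 · 1252^2 · 1252^1 ≡ 1391 · 495 · 1930 · 1856 · 1252 ≡ 909 (mod 1997).

909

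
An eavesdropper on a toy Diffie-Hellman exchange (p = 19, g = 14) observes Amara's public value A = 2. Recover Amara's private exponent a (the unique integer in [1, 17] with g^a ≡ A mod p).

Try successive powers of 14 modulo 19:
14^1 ≡ 14
14^2 ≡ 6
14^3 ≡ 8
14^4 ≡ 17
14^5 ≡ 10
14^6 ≡ 7
14^7 ≡ 3
14^8 ≡ 4
14^9 ≡ 18
14^10 ≡ 5
14^11 ≡ 13
14^12 ≡ 11
14^13 ≡ 2
Found: a = 13.

13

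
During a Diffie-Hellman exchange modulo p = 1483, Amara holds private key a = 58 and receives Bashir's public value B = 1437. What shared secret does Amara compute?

1437

Shared key K = 1437^58 mod 1483.
1437^1 ≡ 1437 (mod 1483)
1437^2 = (1437^1)^2 ≡ 1437^2 = 2064969 ≡ 633 (mod 1483)
1437^4 = (1437^2)^2 ≡ 633^2 = 400689 ≡ 279 (mod 1483)
1437^8 = (1437^4)^2 ≡ 279^2 = 77841 ≡ 725 (mod 1483)
1437^16 = (1437^8)^2 ≡ 725^2 = 525625 ≡ 643 (mod 1483)
1437^32 = (1437^16)^2 ≡ 643^2 = 413449 ≡ 1175 (mod 1483)
1437^58 = 1437^32 · 1437^16 · 1437^8 · 1437^2 ≡ 1175 · 643 · 725 · 633 ≡ 1437 (mod 1483).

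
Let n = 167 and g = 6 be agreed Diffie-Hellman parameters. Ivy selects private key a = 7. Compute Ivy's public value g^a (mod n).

Public value = 6^7 (mod 167).
6^1 ≡ 6 (mod 167)
6^2 = (6^1)^2 ≡ 6^2 = 36 ≡ 36 (mod 167)
6^4 = (6^2)^2 ≡ 36^2 = 1296 ≡ 127 (mod 167)
6^7 = 6^4 · 6^2 · 6^1 ≡ 127 · 36 · 6 ≡ 44 (mod 167).

44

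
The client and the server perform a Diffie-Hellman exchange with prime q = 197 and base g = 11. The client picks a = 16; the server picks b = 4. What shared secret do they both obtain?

40

The client sends A = g^a mod q = 11^16 mod 197.
11^1 ≡ 11 (mod 197)
11^2 = (11^1)^2 ≡ 11^2 = 121 ≡ 121 (mod 197)
11^4 = (11^2)^2 ≡ 121^2 = 14641 ≡ 63 (mod 197)
11^8 = (11^4)^2 ≡ 63^2 = 3969 ≡ 29 (mod 197)
11^16 = (11^8)^2 ≡ 29^2 = 841 ≡ 53 (mod 197)
So A = 53. The server then computes K = A^b mod q = 53^4 mod 197.
53^1 ≡ 53 (mod 197)
53^2 = (53^1)^2 ≡ 53^2 = 2809 ≡ 51 (mod 197)
53^4 = (53^2)^2 ≡ 51^2 = 2601 ≡ 40 (mod 197)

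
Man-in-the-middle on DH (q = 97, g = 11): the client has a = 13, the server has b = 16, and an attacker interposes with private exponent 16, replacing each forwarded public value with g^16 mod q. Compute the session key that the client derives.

The client receives an attacker's public value M = 11^16 mod 97 instead of the honest one.
11^1 ≡ 11 (mod 97)
11^2 = (11^1)^2 ≡ 11^2 = 121 ≡ 24 (mod 97)
11^4 = (11^2)^2 ≡ 24^2 = 576 ≡ 91 (mod 97)
11^8 = (11^4)^2 ≡ 91^2 = 8281 ≡ 36 (mod 97)
11^16 = (11^8)^2 ≡ 36^2 = 1296 ≡ 35 (mod 97)
So M = 35. The client computes K = M^13 mod 97.
35^1 ≡ 35 (mod 97)
35^2 = (35^1)^2 ≡ 35^2 = 1225 ≡ 61 (mod 97)
35^4 = (35^2)^2 ≡ 61^2 = 3721 ≡ 35 (mod 97)
35^8 = (35^4)^2 ≡ 35^2 = 1225 ≡ 61 (mod 97)
35^13 = 35^8 · 35^4 · 35^1 ≡ 61 · 35 · 35 ≡ 35 (mod 97).

35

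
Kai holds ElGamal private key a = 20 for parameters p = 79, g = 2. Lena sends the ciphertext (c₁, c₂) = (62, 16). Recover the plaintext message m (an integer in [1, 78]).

45

Shared mask s = c₁^a mod p = 62^20 mod 79.
62^1 ≡ 62 (mod 79)
62^2 = (62^1)^2 ≡ 62^2 = 3844 ≡ 52 (mod 79)
62^4 = (62^2)^2 ≡ 52^2 = 2704 ≡ 18 (mod 79)
62^8 = (62^4)^2 ≡ 18^2 = 324 ≡ 8 (mod 79)
62^16 = (62^8)^2 ≡ 8^2 = 64 ≡ 64 (mod 79)
62^20 = 62^16 · 62^4 ≡ 64 · 18 ≡ 46 (mod 79).
So s = 46; s⁻¹ ≡ 67 (mod 79).
m = c₂ · s⁻¹ mod 79 = 16 · 67 mod 79 = 45.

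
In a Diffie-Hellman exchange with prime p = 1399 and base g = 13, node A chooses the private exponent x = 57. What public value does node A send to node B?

Public value = 13^57 mod 1399.
13^1 ≡ 13 (mod 1399)
13^2 = (13^1)^2 ≡ 13^2 = 169 ≡ 169 (mod 1399)
13^4 = (13^2)^2 ≡ 169^2 = 28561 ≡ 581 (mod 1399)
13^8 = (13^4)^2 ≡ 581^2 = 337561 ≡ 402 (mod 1399)
13^16 = (13^8)^2 ≡ 402^2 = 161604 ≡ 719 (mod 1399)
13^32 = (13^16)^2 ≡ 719^2 = 516961 ≡ 730 (mod 1399)
13^57 = 13^32 · 13^16 · 13^8 · 13^1 ≡ 730 · 719 · 402 · 13 ≡ 285 (mod 1399).

285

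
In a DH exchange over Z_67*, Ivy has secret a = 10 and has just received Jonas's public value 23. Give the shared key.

Shared key K = 23^10 mod 67.
23^1 ≡ 23 (mod 67)
23^2 = (23^1)^2 ≡ 23^2 = 529 ≡ 60 (mod 67)
23^4 = (23^2)^2 ≡ 60^2 = 3600 ≡ 49 (mod 67)
23^8 = (23^4)^2 ≡ 49^2 = 2401 ≡ 56 (mod 67)
23^10 = 23^8 · 23^2 ≡ 56 · 60 ≡ 10 (mod 67).

10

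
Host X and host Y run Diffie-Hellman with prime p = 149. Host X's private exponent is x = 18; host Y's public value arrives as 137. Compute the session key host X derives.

Shared key K = 137^18 mod 149.
137^1 ≡ 137 (mod 149)
137^2 = (137^1)^2 ≡ 137^2 = 18769 ≡ 144 (mod 149)
137^4 = (137^2)^2 ≡ 144^2 = 20736 ≡ 25 (mod 149)
137^8 = (137^4)^2 ≡ 25^2 = 625 ≡ 29 (mod 149)
137^16 = (137^8)^2 ≡ 29^2 = 841 ≡ 96 (mod 149)
137^18 = 137^16 · 137^2 ≡ 96 · 144 ≡ 116 (mod 149).

116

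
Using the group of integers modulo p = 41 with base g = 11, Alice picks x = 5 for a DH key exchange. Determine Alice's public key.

3

Public value = 11^5 (mod 41).
11^1 ≡ 11 (mod 41)
11^2 = (11^1)^2 ≡ 11^2 = 121 ≡ 39 (mod 41)
11^4 = (11^2)^2 ≡ 39^2 = 1521 ≡ 4 (mod 41)
11^5 = 11^4 · 11^1 ≡ 4 · 11 ≡ 3 (mod 41).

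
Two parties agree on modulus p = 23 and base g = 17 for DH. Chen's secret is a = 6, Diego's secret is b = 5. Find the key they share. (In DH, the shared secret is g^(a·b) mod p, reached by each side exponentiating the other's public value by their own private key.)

Chen sends A = g^a mod p = 17^6 mod 23.
17^1 ≡ 17 (mod 23)
17^2 = (17^1)^2 ≡ 17^2 = 289 ≡ 13 (mod 23)
17^4 = (17^2)^2 ≡ 13^2 = 169 ≡ 8 (mod 23)
17^6 = 17^4 · 17^2 ≡ 8 · 13 ≡ 12 (mod 23).
So A = 12. Diego then computes K = A^b mod p = 12^5 mod 23.
12^1 ≡ 12 (mod 23)
12^2 = (12^1)^2 ≡ 12^2 = 144 ≡ 6 (mod 23)
12^4 = (12^2)^2 ≡ 6^2 = 36 ≡ 13 (mod 23)
12^5 = 12^4 · 12^1 ≡ 13 · 12 ≡ 18 (mod 23).

18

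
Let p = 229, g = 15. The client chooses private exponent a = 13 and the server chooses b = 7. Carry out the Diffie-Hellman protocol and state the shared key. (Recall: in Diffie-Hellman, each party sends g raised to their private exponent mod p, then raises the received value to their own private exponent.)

The server sends B = g^b mod p = 15^7 mod 229.
15^1 ≡ 15 (mod 229)
15^2 = (15^1)^2 ≡ 15^2 = 225 ≡ 225 (mod 229)
15^4 = (15^2)^2 ≡ 225^2 = 50625 ≡ 16 (mod 229)
15^7 = 15^4 · 15^2 · 15^1 ≡ 16 · 225 · 15 ≡ 185 (mod 229).
So B = 185. The client then computes K = B^a mod p = 185^13 mod 229.
185^1 ≡ 185 (mod 229)
185^2 = (185^1)^2 ≡ 185^2 = 34225 ≡ 104 (mod 229)
185^4 = (185^2)^2 ≡ 104^2 = 10816 ≡ 53 (mod 229)
185^8 = (185^4)^2 ≡ 53^2 = 2809 ≡ 61 (mod 229)
185^13 = 185^8 · 185^4 · 185^1 ≡ 61 · 53 · 185 ≡ 186 (mod 229).

186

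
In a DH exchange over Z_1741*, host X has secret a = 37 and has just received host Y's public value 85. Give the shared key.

Shared key K = 85^37 mod 1741.
85^1 ≡ 85 (mod 1741)
85^2 = (85^1)^2 ≡ 85^2 = 7225 ≡ 261 (mod 1741)
85^4 = (85^2)^2 ≡ 261^2 = 68121 ≡ 222 (mod 1741)
85^8 = (85^4)^2 ≡ 222^2 = 49284 ≡ 536 (mod 1741)
85^16 = (85^8)^2 ≡ 536^2 = 287296 ≡ 31 (mod 1741)
85^32 = (85^16)^2 ≡ 31^2 = 961 ≡ 961 (mod 1741)
85^37 = 85^32 · 85^4 · 85^1 ≡ 961 · 222 · 85 ≡ 1555 (mod 1741).

1555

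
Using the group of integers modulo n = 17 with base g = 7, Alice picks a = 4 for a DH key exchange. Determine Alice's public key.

Public value = 7^4 (mod 17).
7^1 ≡ 7 (mod 17)
7^2 = (7^1)^2 ≡ 7^2 = 49 ≡ 15 (mod 17)
7^4 = (7^2)^2 ≡ 15^2 = 225 ≡ 4 (mod 17)

4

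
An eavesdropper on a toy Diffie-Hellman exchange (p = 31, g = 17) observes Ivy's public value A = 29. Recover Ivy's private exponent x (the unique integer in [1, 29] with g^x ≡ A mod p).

Try successive powers of 17 modulo 31:
17^1 ≡ 17
17^2 ≡ 10
17^3 ≡ 15
17^4 ≡ 7
17^5 ≡ 26
17^6 ≡ 8
17^7 ≡ 12
17^8 ≡ 18
17^9 ≡ 27
17^10 ≡ 25
17^11 ≡ 22
17^12 ≡ 2
17^13 ≡ 3
17^14 ≡ 20
17^15 ≡ 30
17^16 ≡ 14
17^17 ≡ 21
17^18 ≡ 16
17^19 ≡ 24
17^20 ≡ 5
17^21 ≡ 23
17^22 ≡ 19
17^23 ≡ 13
17^24 ≡ 4
17^25 ≡ 6
17^26 ≡ 9
17^27 ≡ 29
Found: x = 27.

27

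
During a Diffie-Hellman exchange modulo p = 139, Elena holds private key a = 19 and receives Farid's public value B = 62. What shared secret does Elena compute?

33

Shared key K = 62^19 mod 139.
62^1 ≡ 62 (mod 139)
62^2 = (62^1)^2 ≡ 62^2 = 3844 ≡ 91 (mod 139)
62^4 = (62^2)^2 ≡ 91^2 = 8281 ≡ 80 (mod 139)
62^8 = (62^4)^2 ≡ 80^2 = 6400 ≡ 6 (mod 139)
62^16 = (62^8)^2 ≡ 6^2 = 36 ≡ 36 (mod 139)
62^19 = 62^16 · 62^2 · 62^1 ≡ 36 · 91 · 62 ≡ 33 (mod 139).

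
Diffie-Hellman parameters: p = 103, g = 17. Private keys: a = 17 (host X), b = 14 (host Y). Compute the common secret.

56

Host X sends A = g^a mod p = 17^17 mod 103.
17^1 ≡ 17 (mod 103)
17^2 = (17^1)^2 ≡ 17^2 = 289 ≡ 83 (mod 103)
17^4 = (17^2)^2 ≡ 83^2 = 6889 ≡ 91 (mod 103)
17^8 = (17^4)^2 ≡ 91^2 = 8281 ≡ 41 (mod 103)
17^16 = (17^8)^2 ≡ 41^2 = 1681 ≡ 33 (mod 103)
17^17 = 17^16 · 17^1 ≡ 33 · 17 ≡ 46 (mod 103).
So A = 46. Host Y then computes K = A^b mod p = 46^14 mod 103.
46^1 ≡ 46 (mod 103)
46^2 = (46^1)^2 ≡ 46^2 = 2116 ≡ 56 (mod 103)
46^4 = (46^2)^2 ≡ 56^2 = 3136 ≡ 46 (mod 103)
46^8 = (46^4)^2 ≡ 46^2 = 2116 ≡ 56 (mod 103)
46^14 = 46^8 · 46^4 · 46^2 ≡ 56 · 46 · 56 ≡ 56 (mod 103).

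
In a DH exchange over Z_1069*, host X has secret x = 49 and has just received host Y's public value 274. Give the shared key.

Shared key K = 274^49 mod 1069.
274^1 ≡ 274 (mod 1069)
274^2 = (274^1)^2 ≡ 274^2 = 75076 ≡ 246 (mod 1069)
274^4 = (274^2)^2 ≡ 246^2 = 60516 ≡ 652 (mod 1069)
274^8 = (274^4)^2 ≡ 652^2 = 425104 ≡ 711 (mod 1069)
274^16 = (274^8)^2 ≡ 711^2 = 505521 ≡ 953 (mod 1069)
274^32 = (274^16)^2 ≡ 953^2 = 908209 ≡ 628 (mod 1069)
274^49 = 274^32 · 274^16 · 274^1 ≡ 628 · 953 · 274 ≡ 16 (mod 1069).

16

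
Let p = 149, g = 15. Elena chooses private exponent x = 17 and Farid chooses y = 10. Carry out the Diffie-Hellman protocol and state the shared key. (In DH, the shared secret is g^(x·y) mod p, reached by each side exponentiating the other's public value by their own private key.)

118

Farid sends B = g^y mod p = 15^10 mod 149.
15^1 ≡ 15 (mod 149)
15^2 = (15^1)^2 ≡ 15^2 = 225 ≡ 76 (mod 149)
15^4 = (15^2)^2 ≡ 76^2 = 5776 ≡ 114 (mod 149)
15^8 = (15^4)^2 ≡ 114^2 = 12996 ≡ 33 (mod 149)
15^10 = 15^8 · 15^2 ≡ 33 · 76 ≡ 124 (mod 149).
So B = 124. Elena then computes K = B^x mod p = 124^17 mod 149.
124^1 ≡ 124 (mod 149)
124^2 = (124^1)^2 ≡ 124^2 = 15376 ≡ 29 (mod 149)
124^4 = (124^2)^2 ≡ 29^2 = 841 ≡ 96 (mod 149)
124^8 = (124^4)^2 ≡ 96^2 = 9216 ≡ 127 (mod 149)
124^16 = (124^8)^2 ≡ 127^2 = 16129 ≡ 37 (mod 149)
124^17 = 124^16 · 124^1 ≡ 37 · 124 ≡ 118 (mod 149).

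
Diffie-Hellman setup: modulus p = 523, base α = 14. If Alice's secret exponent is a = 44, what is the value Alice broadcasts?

472

Public value = 14^{44} \pmod{523}.
14^1 ≡ 14 (mod 523)
14^2 = (14^1)^2 ≡ 14^2 = 196 ≡ 196 (mod 523)
14^4 = (14^2)^2 ≡ 196^2 = 38416 ≡ 237 (mod 523)
14^8 = (14^4)^2 ≡ 237^2 = 56169 ≡ 208 (mod 523)
14^16 = (14^8)^2 ≡ 208^2 = 43264 ≡ 378 (mod 523)
14^32 = (14^16)^2 ≡ 378^2 = 142884 ≡ 105 (mod 523)
14^44 = 14^32 · 14^8 · 14^4 ≡ 105 · 208 · 237 ≡ 472 (mod 523).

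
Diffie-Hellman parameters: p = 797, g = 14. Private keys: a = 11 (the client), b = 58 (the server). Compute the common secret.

The server sends B = g^b mod p = 14^58 mod 797.
14^1 ≡ 14 (mod 797)
14^2 = (14^1)^2 ≡ 14^2 = 196 ≡ 196 (mod 797)
14^4 = (14^2)^2 ≡ 196^2 = 38416 ≡ 160 (mod 797)
14^8 = (14^4)^2 ≡ 160^2 = 25600 ≡ 96 (mod 797)
14^16 = (14^8)^2 ≡ 96^2 = 9216 ≡ 449 (mod 797)
14^32 = (14^16)^2 ≡ 449^2 = 201601 ≡ 757 (mod 797)
14^58 = 14^32 · 14^16 · 14^8 · 14^2 ≡ 757 · 449 · 96 · 196 ≡ 610 (mod 797).
So B = 610. The client then computes K = B^a mod p = 610^11 mod 797.
610^1 ≡ 610 (mod 797)
610^2 = (610^1)^2 ≡ 610^2 = 372100 ≡ 698 (mod 797)
610^4 = (610^2)^2 ≡ 698^2 = 487204 ≡ 237 (mod 797)
610^8 = (610^4)^2 ≡ 237^2 = 56169 ≡ 379 (mod 797)
610^11 = 610^8 · 610^2 · 610^1 ≡ 379 · 698 · 610 ≡ 436 (mod 797).

436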